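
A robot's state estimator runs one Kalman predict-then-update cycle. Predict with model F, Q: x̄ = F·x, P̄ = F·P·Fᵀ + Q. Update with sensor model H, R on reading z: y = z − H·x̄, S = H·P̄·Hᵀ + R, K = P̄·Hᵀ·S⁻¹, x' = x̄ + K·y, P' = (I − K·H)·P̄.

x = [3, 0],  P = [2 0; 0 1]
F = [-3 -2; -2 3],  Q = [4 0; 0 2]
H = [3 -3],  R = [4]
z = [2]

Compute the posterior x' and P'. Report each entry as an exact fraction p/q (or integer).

x' = [-2049/301, -2235/301]
P' = [4226/301 4146/301; 4146/301 4198/301]

x̄ = F·x = [-9, -6]
P̄ = F·P·Fᵀ + Q = [26 6; 6 19]
y = z − H·x̄ = [11]
S = H·P̄·Hᵀ + R = [301]
K = P̄·Hᵀ·S⁻¹ = [60/301; -39/301]
x' = x̄ + K·y = [-2049/301, -2235/301]
P' = (I − K·H)·P̄ = [4226/301 4146/301; 4146/301 4198/301]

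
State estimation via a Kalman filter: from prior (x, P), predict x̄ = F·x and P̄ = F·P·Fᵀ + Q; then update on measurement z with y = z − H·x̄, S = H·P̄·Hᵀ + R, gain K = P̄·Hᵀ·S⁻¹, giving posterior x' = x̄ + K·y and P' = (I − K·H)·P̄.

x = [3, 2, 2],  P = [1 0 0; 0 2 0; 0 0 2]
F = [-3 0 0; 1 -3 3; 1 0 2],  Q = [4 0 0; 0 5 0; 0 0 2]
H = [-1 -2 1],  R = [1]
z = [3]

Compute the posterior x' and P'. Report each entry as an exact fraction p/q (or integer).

x' = [-229/27, 881/135, 343/45]
P' = [331/27 -217/27 -35/9; -217/27 1046/135 313/45; -35/9 313/45 149/15]

x̄ = F·x = [-9, 3, 7]
P̄ = F·P·Fᵀ + Q = [13 -3 -3; -3 42 13; -3 13 11]
y = z − H·x̄ = [-7]
S = H·P̄·Hᵀ + R = [135]
K = P̄·Hᵀ·S⁻¹ = [-2/27; -68/135; -4/45]
x' = x̄ + K·y = [-229/27, 881/135, 343/45]
P' = (I − K·H)·P̄ = [331/27 -217/27 -35/9; -217/27 1046/135 313/45; -35/9 313/45 149/15]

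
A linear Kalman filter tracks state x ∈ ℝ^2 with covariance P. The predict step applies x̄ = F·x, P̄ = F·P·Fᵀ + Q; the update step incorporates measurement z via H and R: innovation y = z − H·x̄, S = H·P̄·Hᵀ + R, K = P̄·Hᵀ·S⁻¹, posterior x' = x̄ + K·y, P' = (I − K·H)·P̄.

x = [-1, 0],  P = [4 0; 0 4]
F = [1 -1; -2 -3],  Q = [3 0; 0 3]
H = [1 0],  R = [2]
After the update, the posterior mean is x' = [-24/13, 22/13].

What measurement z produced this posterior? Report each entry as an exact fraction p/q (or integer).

x̄ = F·x = [-1, 2]
P̄ = F·P·Fᵀ + Q = [11 4; 4 55]
S = H·P̄·Hᵀ + R = [13]
K = P̄·Hᵀ·S⁻¹ = [11/13; 4/13]
x' − x̄ = [-11/13, -4/13] = K·y
y = (KᵀK)⁻¹·Kᵀ·(x' − x̄) = [-1]
z = y + H·x̄ = [-1] + [-1] = [-2]

z = [-2]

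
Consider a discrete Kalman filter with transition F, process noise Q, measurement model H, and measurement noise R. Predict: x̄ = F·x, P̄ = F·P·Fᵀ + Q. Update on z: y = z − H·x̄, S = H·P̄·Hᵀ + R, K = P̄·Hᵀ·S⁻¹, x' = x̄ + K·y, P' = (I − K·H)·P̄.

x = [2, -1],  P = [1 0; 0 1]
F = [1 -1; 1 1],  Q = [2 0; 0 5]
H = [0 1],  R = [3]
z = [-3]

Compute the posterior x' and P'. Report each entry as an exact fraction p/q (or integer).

x' = [3, -9/5]
P' = [4 0; 0 21/10]

x̄ = F·x = [3, 1]
P̄ = F·P·Fᵀ + Q = [4 0; 0 7]
y = z − H·x̄ = [-4]
S = H·P̄·Hᵀ + R = [10]
K = P̄·Hᵀ·S⁻¹ = [0; 7/10]
x' = x̄ + K·y = [3, -9/5]
P' = (I − K·H)·P̄ = [4 0; 0 21/10]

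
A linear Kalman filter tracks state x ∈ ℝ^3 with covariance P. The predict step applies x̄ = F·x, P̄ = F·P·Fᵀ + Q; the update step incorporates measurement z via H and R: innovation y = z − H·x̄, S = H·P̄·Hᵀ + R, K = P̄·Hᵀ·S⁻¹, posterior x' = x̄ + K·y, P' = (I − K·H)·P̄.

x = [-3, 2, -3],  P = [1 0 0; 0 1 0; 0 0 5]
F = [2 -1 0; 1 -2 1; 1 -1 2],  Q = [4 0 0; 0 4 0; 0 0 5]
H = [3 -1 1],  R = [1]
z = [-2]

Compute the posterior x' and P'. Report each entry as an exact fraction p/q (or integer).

x̄ = F·x = [-8, -10, -11]
P̄ = F·P·Fᵀ + Q = [9 4 3; 4 14 13; 3 13 27]
y = z − H·x̄ = [23]
S = H·P̄·Hᵀ + R = [91]
K = P̄·Hᵀ·S⁻¹ = [2/7; 11/91; 23/91]
x' = x̄ + K·y = [-10/7, -657/91, -472/91]
P' = (I − K·H)·P̄ = [11/7 6/7 -25/7; 6/7 1153/91 930/91; -25/7 930/91 1928/91]

x' = [-10/7, -657/91, -472/91]
P' = [11/7 6/7 -25/7; 6/7 1153/91 930/91; -25/7 930/91 1928/91]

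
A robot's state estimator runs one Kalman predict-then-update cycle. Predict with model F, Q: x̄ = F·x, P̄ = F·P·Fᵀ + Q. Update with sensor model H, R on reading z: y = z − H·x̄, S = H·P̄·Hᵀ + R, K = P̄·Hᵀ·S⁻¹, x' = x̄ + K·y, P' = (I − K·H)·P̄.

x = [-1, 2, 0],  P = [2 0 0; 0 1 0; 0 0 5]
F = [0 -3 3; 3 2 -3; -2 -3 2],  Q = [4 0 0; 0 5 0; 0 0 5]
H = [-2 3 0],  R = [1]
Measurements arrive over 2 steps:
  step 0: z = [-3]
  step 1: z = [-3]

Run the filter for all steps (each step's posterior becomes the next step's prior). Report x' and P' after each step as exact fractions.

step 0: x̄ = F·x = [-6, 1, -4]
step 0: P̄ = F·P·Fᵀ + Q = [58 -51 39; -51 72 -48; 39 -48 42]
step 0: y = z − H·x̄ = [-18]
step 0: S = H·P̄·Hᵀ + R = [1493]
step 0: K = P̄·Hᵀ·S⁻¹ = [-269/1493; 318/1493; -222/1493]
step 0: x' = x̄ + K·y = [-4116/1493, -4231/1493, -1976/1493]
step 0: P' = (I − K·H)·P̄ = [14233/1493 9399/1493 -1491/1493; 9399/1493 6372/1493 -1068/1493; -1491/1493 -1068/1493 13422/1493]
step 1: x̄ = F·x = [6765/1493, -14882/1493, 16973/1493]
step 1: P̄ = F·P·Fᵀ + Q = [203342/1493 -273060/1493 219240/1493; -273060/1493 434290/1493 -358125/1493; 219240/1493 -358125/1493 312965/1493]
step 1: y = z − H·x̄ = [53697/1493]
step 1: S = H·P̄·Hᵀ + R = [8000191/1493]
step 1: K = P̄·Hᵀ·S⁻¹ = [-1225864/8000191; 1848990/8000191; -1512855/8000191]
step 1: x' = x̄ + K·y = [-7839201/8000191, -13244224/8000191, 36538156/8000191]
step 1: P' = (I − K·H)·P̄ = [83075882/8000191 54975300/8000191 -67376160/8000191; 54975300/8000191 37266530/8000191 -45421725/8000191; -67376160/8000191 -45421725/8000191 144038530/8000191]

step 0: x' = [-4116/1493, -4231/1493, -1976/1493], P' = [14233/1493 9399/1493 -1491/1493; 9399/1493 6372/1493 -1068/1493; -1491/1493 -1068/1493 13422/1493]
step 1: x' = [-7839201/8000191, -13244224/8000191, 36538156/8000191], P' = [83075882/8000191 54975300/8000191 -67376160/8000191; 54975300/8000191 37266530/8000191 -45421725/8000191; -67376160/8000191 -45421725/8000191 144038530/8000191]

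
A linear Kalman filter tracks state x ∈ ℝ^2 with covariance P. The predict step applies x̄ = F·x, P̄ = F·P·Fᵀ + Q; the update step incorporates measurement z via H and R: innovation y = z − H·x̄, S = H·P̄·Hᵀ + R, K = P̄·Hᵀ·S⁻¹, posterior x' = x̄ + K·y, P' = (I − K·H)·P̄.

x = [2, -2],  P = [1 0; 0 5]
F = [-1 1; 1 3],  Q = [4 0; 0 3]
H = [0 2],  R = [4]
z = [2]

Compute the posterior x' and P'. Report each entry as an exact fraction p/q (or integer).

x̄ = F·x = [-4, -4]
P̄ = F·P·Fᵀ + Q = [10 14; 14 49]
y = z − H·x̄ = [10]
S = H·P̄·Hᵀ + R = [200]
K = P̄·Hᵀ·S⁻¹ = [7/50; 49/100]
x' = x̄ + K·y = [-13/5, 9/10]
P' = (I − K·H)·P̄ = [152/25 7/25; 7/25 49/50]

x' = [-13/5, 9/10]
P' = [152/25 7/25; 7/25 49/50]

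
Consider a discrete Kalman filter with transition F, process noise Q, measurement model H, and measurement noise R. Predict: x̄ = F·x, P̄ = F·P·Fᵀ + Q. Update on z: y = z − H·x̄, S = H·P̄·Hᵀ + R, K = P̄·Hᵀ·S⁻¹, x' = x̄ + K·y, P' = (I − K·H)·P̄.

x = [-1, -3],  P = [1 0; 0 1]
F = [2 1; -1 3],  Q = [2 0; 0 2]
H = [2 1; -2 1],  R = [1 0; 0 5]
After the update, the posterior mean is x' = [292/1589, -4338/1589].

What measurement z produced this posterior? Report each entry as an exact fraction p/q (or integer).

z = [-2, -3]

x̄ = F·x = [-5, -8]
P̄ = F·P·Fᵀ + Q = [7 1; 1 12]
S = H·P̄·Hᵀ + R = [45 -16; -16 41]
K = P̄·Hᵀ·S⁻¹ = [407/1589 -345/1589; 734/1589 674/1589]
x' − x̄ = [8237/1589, 8374/1589] = K·y
y = (KᵀK)⁻¹·Kᵀ·(x' − x̄) = [16, -5]
z = y + H·x̄ = [16, -5] + [-18, 2] = [-2, -3]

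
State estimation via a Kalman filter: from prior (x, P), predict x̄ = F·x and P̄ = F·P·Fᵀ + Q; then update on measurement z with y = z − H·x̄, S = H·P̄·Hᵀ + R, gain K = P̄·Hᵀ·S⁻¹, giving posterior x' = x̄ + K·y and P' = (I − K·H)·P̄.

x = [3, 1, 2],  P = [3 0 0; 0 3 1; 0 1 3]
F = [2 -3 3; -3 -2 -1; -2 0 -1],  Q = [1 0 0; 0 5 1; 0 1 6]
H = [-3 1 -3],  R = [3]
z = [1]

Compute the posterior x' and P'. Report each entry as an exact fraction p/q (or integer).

x' = [269/96, -1163/96, -683/96]
P' = [343/32 -209/32 -401/32; -209/32 1607/32 743/32; -401/32 743/32 647/32]

x̄ = F·x = [9, -13, -8]
P̄ = F·P·Fᵀ + Q = [49 -12 -18; -12 51 24; -18 24 21]
y = z − H·x̄ = [17]
S = H·P̄·Hᵀ + R = [288]
K = P̄·Hᵀ·S⁻¹ = [-35/96; 5/96; 5/96]
x' = x̄ + K·y = [269/96, -1163/96, -683/96]
P' = (I − K·H)·P̄ = [343/32 -209/32 -401/32; -209/32 1607/32 743/32; -401/32 743/32 647/32]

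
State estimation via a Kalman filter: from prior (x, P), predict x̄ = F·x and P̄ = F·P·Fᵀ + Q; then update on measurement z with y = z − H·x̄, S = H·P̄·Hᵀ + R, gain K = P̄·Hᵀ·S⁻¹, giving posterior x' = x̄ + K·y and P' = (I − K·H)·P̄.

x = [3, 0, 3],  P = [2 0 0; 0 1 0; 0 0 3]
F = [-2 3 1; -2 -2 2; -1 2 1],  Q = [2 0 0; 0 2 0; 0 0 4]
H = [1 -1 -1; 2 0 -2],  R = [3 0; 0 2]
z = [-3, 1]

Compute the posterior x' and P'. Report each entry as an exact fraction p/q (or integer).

x' = [449/548, 413/137, 147/274]
P' = [6781/548 155/137 3241/274; 155/137 422/137 96/137; 3241/274 96/137 1610/137]

x̄ = F·x = [-3, 0, 0]
P̄ = F·P·Fᵀ + Q = [22 8 13; 8 26 6; 13 6 13]
y = z − H·x̄ = [0, 7]
S = H·P̄·Hᵀ + R = [34 14; 14 38]
K = P̄·Hᵀ·S⁻¹ = [-107/548 299/548; -121/137 59/137; -57/274 21/274]
x' = x̄ + K·y = [449/548, 413/137, 147/274]
P' = (I − K·H)·P̄ = [6781/548 155/137 3241/274; 155/137 422/137 96/137; 3241/274 96/137 1610/137]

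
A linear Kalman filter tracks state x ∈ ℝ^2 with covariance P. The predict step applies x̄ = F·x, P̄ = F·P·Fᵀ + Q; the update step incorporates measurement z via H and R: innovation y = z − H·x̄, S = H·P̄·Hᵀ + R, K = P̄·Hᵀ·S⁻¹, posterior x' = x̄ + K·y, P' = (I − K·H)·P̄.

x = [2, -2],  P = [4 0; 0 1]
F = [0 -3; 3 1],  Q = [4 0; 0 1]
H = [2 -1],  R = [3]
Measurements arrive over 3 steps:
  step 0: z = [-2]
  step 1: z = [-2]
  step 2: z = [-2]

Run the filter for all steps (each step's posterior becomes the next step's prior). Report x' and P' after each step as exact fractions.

step 0: x' = [68/21, 172/21], P' = [524/105 961/105; 961/105 2054/105]
step 1: x' = [-104623/73912, -51177/73912], P' = [243623/147824 329377/147824; 329377/147824 785543/147824]
step 2: x' = [-54808777/28737264, -27301411/14368632], P' = [95880295/57474528 64915213/28737264; 64915213/28737264 76723423/14368632]

step 0: x̄ = F·x = [6, 4]
step 0: P̄ = F·P·Fᵀ + Q = [13 -3; -3 38]
step 0: y = z − H·x̄ = [-10]
step 0: S = H·P̄·Hᵀ + R = [105]
step 0: K = P̄·Hᵀ·S⁻¹ = [29/105; -44/105]
step 0: x' = x̄ + K·y = [68/21, 172/21]
step 0: P' = (I − K·H)·P̄ = [524/105 961/105; 961/105 2054/105]
step 1: x̄ = F·x = [-172/7, 376/21]
step 1: P̄ = F·P·Fᵀ + Q = [6302/35 -4937/35; -4937/35 12641/105]
step 1: y = z − H·x̄ = [1366/21]
step 1: S = H·P̄·Hᵀ + R = [147824/105]
step 1: K = P̄·Hᵀ·S⁻¹ = [52623/147824; -42263/147824]
step 1: x' = x̄ + K·y = [-104623/73912, -51177/73912]
step 1: P' = (I − K·H)·P̄ = [243623/147824 329377/147824; 329377/147824 785543/147824]
step 2: x̄ = F·x = [153531/73912, -182523/36956]
step 2: P̄ = F·P·Fᵀ + Q = [7661183/147824 -2660511/73912; -2660511/73912 1275559/36956]
step 2: y = z − H·x̄ = [-204983/18478]
step 2: S = H·P̄·Hᵀ + R = [3592158/9239]
step 2: K = P̄·Hᵀ·S⁻¹ = [5160847/14368632; -1968035/7184316]
step 2: x' = x̄ + K·y = [-54808777/28737264, -27301411/14368632]
step 2: P' = (I − K·H)·P̄ = [95880295/57474528 64915213/28737264; 64915213/28737264 76723423/14368632]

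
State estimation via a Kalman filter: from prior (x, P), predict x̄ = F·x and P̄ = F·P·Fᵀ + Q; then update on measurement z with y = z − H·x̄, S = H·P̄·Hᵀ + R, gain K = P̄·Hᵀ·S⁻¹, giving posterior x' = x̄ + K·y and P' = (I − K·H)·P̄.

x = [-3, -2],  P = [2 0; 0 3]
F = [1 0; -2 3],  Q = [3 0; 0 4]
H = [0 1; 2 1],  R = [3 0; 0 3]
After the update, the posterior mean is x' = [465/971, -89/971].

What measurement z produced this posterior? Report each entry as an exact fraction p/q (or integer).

z = [-1, 2]

x̄ = F·x = [-3, 0]
P̄ = F·P·Fᵀ + Q = [5 -4; -4 39]
S = H·P̄·Hᵀ + R = [42 31; 31 46]
K = P̄·Hᵀ·S⁻¹ = [-370/971 376/971; 833/971 93/971]
x' − x̄ = [3378/971, -89/971] = K·y
y = (KᵀK)⁻¹·Kᵀ·(x' − x̄) = [-1, 8]
z = y + H·x̄ = [-1, 8] + [0, -6] = [-1, 2]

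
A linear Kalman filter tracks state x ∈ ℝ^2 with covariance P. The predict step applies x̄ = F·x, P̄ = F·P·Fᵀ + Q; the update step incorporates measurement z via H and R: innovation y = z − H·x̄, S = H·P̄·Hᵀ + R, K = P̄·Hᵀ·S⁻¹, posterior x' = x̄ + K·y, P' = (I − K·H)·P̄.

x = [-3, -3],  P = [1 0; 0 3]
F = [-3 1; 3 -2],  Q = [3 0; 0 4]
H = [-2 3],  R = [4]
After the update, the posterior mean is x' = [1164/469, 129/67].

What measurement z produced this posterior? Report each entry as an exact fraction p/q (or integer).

x̄ = F·x = [6, -3]
P̄ = F·P·Fᵀ + Q = [15 -15; -15 25]
S = H·P̄·Hᵀ + R = [469]
K = P̄·Hᵀ·S⁻¹ = [-75/469; 15/67]
x' − x̄ = [-1650/469, 330/67] = K·y
y = (KᵀK)⁻¹·Kᵀ·(x' − x̄) = [22]
z = y + H·x̄ = [22] + [-21] = [1]

z = [1]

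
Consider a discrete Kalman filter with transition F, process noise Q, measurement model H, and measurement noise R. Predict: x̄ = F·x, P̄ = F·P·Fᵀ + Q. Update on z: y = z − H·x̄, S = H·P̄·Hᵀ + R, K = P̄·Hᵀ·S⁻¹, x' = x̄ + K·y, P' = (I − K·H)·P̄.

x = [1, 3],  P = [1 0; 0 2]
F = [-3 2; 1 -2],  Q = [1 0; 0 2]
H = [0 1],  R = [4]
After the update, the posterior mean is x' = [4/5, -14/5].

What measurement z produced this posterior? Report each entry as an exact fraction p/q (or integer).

x̄ = F·x = [3, -5]
P̄ = F·P·Fᵀ + Q = [18 -11; -11 11]
S = H·P̄·Hᵀ + R = [15]
K = P̄·Hᵀ·S⁻¹ = [-11/15; 11/15]
x' − x̄ = [-11/5, 11/5] = K·y
y = (KᵀK)⁻¹·Kᵀ·(x' − x̄) = [3]
z = y + H·x̄ = [3] + [-5] = [-2]

z = [-2]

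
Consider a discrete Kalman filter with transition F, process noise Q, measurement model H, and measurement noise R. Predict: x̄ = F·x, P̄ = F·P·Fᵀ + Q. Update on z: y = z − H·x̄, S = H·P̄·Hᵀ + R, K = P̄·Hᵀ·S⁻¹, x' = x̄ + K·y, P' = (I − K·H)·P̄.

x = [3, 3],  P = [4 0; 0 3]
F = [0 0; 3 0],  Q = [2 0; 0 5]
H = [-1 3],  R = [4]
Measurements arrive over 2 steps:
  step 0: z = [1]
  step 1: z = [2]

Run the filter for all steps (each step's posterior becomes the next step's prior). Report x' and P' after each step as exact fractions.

step 0: x' = [52/375, 59/125], P' = [746/375 82/125; 82/125 82/125]
step 1: x' = [-188/26517, 5830/8839], P' = [52534/26517 5726/8839; 5726/8839 5726/8839]

step 0: x̄ = F·x = [0, 9]
step 0: P̄ = F·P·Fᵀ + Q = [2 0; 0 41]
step 0: y = z − H·x̄ = [-26]
step 0: S = H·P̄·Hᵀ + R = [375]
step 0: K = P̄·Hᵀ·S⁻¹ = [-2/375; 41/125]
step 0: x' = x̄ + K·y = [52/375, 59/125]
step 0: P' = (I − K·H)·P̄ = [746/375 82/125; 82/125 82/125]
step 1: x̄ = F·x = [0, 52/125]
step 1: P̄ = F·P·Fᵀ + Q = [2 0; 0 2863/125]
step 1: y = z − H·x̄ = [94/125]
step 1: S = H·P̄·Hᵀ + R = [26517/125]
step 1: K = P̄·Hᵀ·S⁻¹ = [-250/26517; 2863/8839]
step 1: x' = x̄ + K·y = [-188/26517, 5830/8839]
step 1: P' = (I − K·H)·P̄ = [52534/26517 5726/8839; 5726/8839 5726/8839]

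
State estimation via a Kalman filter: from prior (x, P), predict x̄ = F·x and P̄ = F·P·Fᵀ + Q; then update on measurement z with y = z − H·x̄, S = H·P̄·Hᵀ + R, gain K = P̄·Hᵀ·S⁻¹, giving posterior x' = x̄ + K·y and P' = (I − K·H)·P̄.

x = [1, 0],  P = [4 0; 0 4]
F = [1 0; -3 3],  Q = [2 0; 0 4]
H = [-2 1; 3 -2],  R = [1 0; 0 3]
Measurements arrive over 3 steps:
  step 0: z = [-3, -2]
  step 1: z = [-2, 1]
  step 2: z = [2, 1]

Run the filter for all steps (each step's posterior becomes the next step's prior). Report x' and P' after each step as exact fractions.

step 0: x' = [2839/1261, 3877/1261], P' = [2202/1261 3708/1261; 3708/1261 6780/1261]
step 1: x' = [451195/184029, 186858/61343], P' = [402728/184029 226550/61343; 226550/61343 407694/61343]
step 2: x' = [-13675665/28122191, -8447107/28122191], P' = [67965638/28122191 115040778/28122191; 115040778/28122191 206363958/28122191]

step 0: x̄ = F·x = [1, -3]
step 0: P̄ = F·P·Fᵀ + Q = [6 -12; -12 76]
step 0: y = z − H·x̄ = [2, -11]
step 0: S = H·P̄·Hᵀ + R = [149 -272; -272 505]
step 0: K = P̄·Hᵀ·S⁻¹ = [-696/1261 -270/1261; -636/1261 -812/1261]
step 0: x' = x̄ + K·y = [2839/1261, 3877/1261]
step 0: P' = (I − K·H)·P̄ = [2202/1261 3708/1261; 3708/1261 6780/1261]
step 1: x̄ = F·x = [2839/1261, 3114/1261]
step 1: P̄ = F·P·Fᵀ + Q = [4724/1261 4518/1261; 4518/1261 19138/1261]
step 1: y = z − H·x̄ = [42/1261, -1028/1261]
step 1: S = H·P̄·Hᵀ + R = [21223/1261 -34994/1261; -34994/1261 68635/1261]
step 1: K = P̄·Hᵀ·S⁻¹ = [-125806/184029 -50372/184029; -45406/61343 -45246/61343]
step 1: x' = x̄ + K·y = [451195/184029, 186858/61343]
step 1: P' = (I − K·H)·P̄ = [402728/184029 226550/61343; 226550/61343 407694/61343]
step 2: x̄ = F·x = [451195/184029, 109379/61343]
step 2: P̄ = F·P·Fᵀ + Q = [770786/184029 276922/61343; 276922/61343 1044902/61343]
step 2: y = z − H·x̄ = [942311/184029, -171094/61343]
step 2: S = H·P̄·Hᵀ + R = [3078815/184029 -1692922/61343; -1692922/61343 3352931/61343]
step 2: K = P̄·Hᵀ·S⁻¹ = [-20890498/28122191 -8728214/28122191; -23717598/28122191 -22535194/28122191]
step 2: x' = x̄ + K·y = [-13675665/28122191, -8447107/28122191]
step 2: P' = (I − K·H)·P̄ = [67965638/28122191 115040778/28122191; 115040778/28122191 206363958/28122191]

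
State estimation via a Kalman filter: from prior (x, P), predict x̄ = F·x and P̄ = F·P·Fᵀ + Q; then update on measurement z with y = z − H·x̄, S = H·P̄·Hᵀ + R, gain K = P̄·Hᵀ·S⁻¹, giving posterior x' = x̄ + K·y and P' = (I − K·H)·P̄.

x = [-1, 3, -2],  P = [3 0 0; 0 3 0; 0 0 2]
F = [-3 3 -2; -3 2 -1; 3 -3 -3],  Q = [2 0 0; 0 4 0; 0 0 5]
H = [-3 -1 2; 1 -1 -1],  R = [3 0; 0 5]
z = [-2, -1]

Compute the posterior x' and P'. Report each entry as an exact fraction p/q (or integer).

x' = [168851/46838, 9545/23419, 212469/46838]
P' = [269843/46838 -16132/23419 372347/46838; -16132/23419 43838/23419 -10265/23419; 372347/46838 -10265/23419 550747/46838]

x̄ = F·x = [16, 11, -6]
P̄ = F·P·Fᵀ + Q = [64 49 -42; 49 45 -39; -42 -39 77]
y = z − H·x̄ = [69, -12]
S = H·P̄·Hᵀ + R = [1886 -374; -374 99]
K = P̄·Hᵀ·S⁻¹ = [-987/4258 -7024/23419; -484/2129 -9941/23419; 151/4258 -15787/23419]
x' = x̄ + K·y = [168851/46838, 9545/23419, 212469/46838]
P' = (I − K·H)·P̄ = [269843/46838 -16132/23419 372347/46838; -16132/23419 43838/23419 -10265/23419; 372347/46838 -10265/23419 550747/46838]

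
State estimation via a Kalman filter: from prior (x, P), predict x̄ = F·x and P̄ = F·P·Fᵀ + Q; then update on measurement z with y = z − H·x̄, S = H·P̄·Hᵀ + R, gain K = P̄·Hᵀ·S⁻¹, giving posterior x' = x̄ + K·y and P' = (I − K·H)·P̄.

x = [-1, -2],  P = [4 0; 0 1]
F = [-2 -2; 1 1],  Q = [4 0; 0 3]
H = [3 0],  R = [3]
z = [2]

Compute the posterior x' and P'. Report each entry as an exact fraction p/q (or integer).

x' = [54/73, -59/73]
P' = [24/73 -10/73; -10/73 284/73]

x̄ = F·x = [6, -3]
P̄ = F·P·Fᵀ + Q = [24 -10; -10 8]
y = z − H·x̄ = [-16]
S = H·P̄·Hᵀ + R = [219]
K = P̄·Hᵀ·S⁻¹ = [24/73; -10/73]
x' = x̄ + K·y = [54/73, -59/73]
P' = (I − K·H)·P̄ = [24/73 -10/73; -10/73 284/73]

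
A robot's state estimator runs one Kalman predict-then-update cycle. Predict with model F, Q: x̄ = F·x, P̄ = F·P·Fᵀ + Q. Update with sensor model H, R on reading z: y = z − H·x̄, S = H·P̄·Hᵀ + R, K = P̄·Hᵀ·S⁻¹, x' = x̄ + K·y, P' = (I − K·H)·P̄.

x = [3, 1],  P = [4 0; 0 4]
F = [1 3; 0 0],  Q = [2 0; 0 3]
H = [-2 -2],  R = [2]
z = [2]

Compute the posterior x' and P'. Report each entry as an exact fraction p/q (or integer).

x' = [-6/13, -6/13]
P' = [42/13 -36/13; -36/13 255/91]

x̄ = F·x = [6, 0]
P̄ = F·P·Fᵀ + Q = [42 0; 0 3]
y = z − H·x̄ = [14]
S = H·P̄·Hᵀ + R = [182]
K = P̄·Hᵀ·S⁻¹ = [-6/13; -3/91]
x' = x̄ + K·y = [-6/13, -6/13]
P' = (I − K·H)·P̄ = [42/13 -36/13; -36/13 255/91]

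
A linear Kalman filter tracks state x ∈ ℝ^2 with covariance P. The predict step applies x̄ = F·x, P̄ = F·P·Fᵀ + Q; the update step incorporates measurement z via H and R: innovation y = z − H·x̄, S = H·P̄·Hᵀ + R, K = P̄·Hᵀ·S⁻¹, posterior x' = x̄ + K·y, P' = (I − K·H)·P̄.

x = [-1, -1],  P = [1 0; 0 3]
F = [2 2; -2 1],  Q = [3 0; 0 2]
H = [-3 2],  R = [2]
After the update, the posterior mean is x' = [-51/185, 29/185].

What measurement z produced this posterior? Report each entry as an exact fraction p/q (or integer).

x̄ = F·x = [-4, 1]
P̄ = F·P·Fᵀ + Q = [19 2; 2 9]
S = H·P̄·Hᵀ + R = [185]
K = P̄·Hᵀ·S⁻¹ = [-53/185; 12/185]
x' − x̄ = [689/185, -156/185] = K·y
y = (KᵀK)⁻¹·Kᵀ·(x' − x̄) = [-13]
z = y + H·x̄ = [-13] + [14] = [1]

z = [1]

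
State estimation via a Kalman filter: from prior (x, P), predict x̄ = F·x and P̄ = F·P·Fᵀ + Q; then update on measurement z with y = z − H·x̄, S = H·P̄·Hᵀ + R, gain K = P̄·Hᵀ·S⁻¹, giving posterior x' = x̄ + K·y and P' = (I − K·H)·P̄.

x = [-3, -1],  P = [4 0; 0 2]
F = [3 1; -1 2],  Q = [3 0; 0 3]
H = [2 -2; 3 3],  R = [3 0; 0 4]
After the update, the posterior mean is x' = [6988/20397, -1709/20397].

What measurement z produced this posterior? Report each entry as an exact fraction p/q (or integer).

x̄ = F·x = [-10, 1]
P̄ = F·P·Fᵀ + Q = [41 -8; -8 15]
S = H·P̄·Hᵀ + R = [291 156; 156 364]
K = P̄·Hᵀ·S⁻¹ = [389/1569 4507/27196; -385/1569 4429/27196]
x' − x̄ = [210958/20397, -22106/20397] = K·y
y = (KᵀK)⁻¹·Kᵀ·(x' − x̄) = [23, 28]
z = y + H·x̄ = [23, 28] + [-22, -27] = [1, 1]

z = [1, 1]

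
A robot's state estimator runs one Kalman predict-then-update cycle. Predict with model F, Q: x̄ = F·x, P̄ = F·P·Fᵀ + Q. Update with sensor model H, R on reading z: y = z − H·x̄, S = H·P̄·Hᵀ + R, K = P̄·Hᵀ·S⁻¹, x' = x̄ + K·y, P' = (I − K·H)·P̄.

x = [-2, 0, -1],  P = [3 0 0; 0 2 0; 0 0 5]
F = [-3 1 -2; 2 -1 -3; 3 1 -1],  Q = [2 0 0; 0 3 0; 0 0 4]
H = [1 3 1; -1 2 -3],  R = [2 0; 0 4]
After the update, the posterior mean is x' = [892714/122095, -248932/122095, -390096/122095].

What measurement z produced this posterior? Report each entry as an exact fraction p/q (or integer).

z = [-2, -2]

x̄ = F·x = [8, -1, -5]
P̄ = F·P·Fᵀ + Q = [51 10 -15; 10 62 31; -15 31 38]
S = H·P̄·Hᵀ + R = [865 40; 40 143]
K = P̄·Hᵀ·S⁻¹ = [8878/122095 1894/24419; 31621/122095 1817/24419; 18068/122095 -7329/24419]
x' − x̄ = [-84046/122095, -126837/122095, 220379/122095] = K·y
y = (KᵀK)⁻¹·Kᵀ·(x' − x̄) = [-2, -7]
z = y + H·x̄ = [-2, -7] + [0, 5] = [-2, -2]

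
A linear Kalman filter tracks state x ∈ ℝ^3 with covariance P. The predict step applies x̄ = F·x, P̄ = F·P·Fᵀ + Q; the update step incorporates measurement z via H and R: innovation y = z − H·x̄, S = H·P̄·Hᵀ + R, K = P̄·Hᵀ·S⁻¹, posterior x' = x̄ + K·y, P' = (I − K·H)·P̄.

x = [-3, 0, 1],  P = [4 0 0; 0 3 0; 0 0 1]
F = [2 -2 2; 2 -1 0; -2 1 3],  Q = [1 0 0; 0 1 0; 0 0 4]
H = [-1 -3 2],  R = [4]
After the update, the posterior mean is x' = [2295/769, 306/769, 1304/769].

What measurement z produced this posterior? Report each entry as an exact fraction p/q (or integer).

z = [-1]

x̄ = F·x = [-4, -6, 9]
P̄ = F·P·Fᵀ + Q = [33 22 -16; 22 20 -19; -16 -19 32]
S = H·P̄·Hᵀ + R = [769]
K = P̄·Hᵀ·S⁻¹ = [-131/769; -120/769; 137/769]
x' − x̄ = [5371/769, 4920/769, -5617/769] = K·y
y = (KᵀK)⁻¹·Kᵀ·(x' − x̄) = [-41]
z = y + H·x̄ = [-41] + [40] = [-1]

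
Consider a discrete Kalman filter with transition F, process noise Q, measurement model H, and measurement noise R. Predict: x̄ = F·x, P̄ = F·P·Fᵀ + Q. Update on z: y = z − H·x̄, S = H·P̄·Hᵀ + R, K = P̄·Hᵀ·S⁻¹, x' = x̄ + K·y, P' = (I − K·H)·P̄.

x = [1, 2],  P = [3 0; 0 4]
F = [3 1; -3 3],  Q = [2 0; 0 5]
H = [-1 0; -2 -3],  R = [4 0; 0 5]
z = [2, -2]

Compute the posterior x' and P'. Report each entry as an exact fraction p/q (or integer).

x̄ = F·x = [5, 3]
P̄ = F·P·Fᵀ + Q = [33 -15; -15 68]
y = z − H·x̄ = [7, 17]
S = H·P̄·Hᵀ + R = [37 21; 21 569]
K = P̄·Hᵀ·S⁻¹ = [-4584/5153 -21/5153; 12189/20612 -6753/20612]
x' = x̄ + K·y = [-6680/5153, 16179/10306]
P' = (I − K·H)·P̄ = [18336/5153 -12189/5153; -12189/5153 43759/20612]

x' = [-6680/5153, 16179/10306]
P' = [18336/5153 -12189/5153; -12189/5153 43759/20612]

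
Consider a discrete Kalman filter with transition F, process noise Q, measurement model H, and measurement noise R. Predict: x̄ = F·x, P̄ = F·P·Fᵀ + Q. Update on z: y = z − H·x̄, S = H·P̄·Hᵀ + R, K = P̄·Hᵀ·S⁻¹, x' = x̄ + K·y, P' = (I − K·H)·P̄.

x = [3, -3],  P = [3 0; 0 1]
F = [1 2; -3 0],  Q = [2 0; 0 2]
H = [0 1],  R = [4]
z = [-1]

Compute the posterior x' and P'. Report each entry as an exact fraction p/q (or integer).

x̄ = F·x = [-3, -9]
P̄ = F·P·Fᵀ + Q = [9 -9; -9 29]
y = z − H·x̄ = [8]
S = H·P̄·Hᵀ + R = [33]
K = P̄·Hᵀ·S⁻¹ = [-3/11; 29/33]
x' = x̄ + K·y = [-57/11, -65/33]
P' = (I − K·H)·P̄ = [72/11 -12/11; -12/11 116/33]

x' = [-57/11, -65/33]
P' = [72/11 -12/11; -12/11 116/33]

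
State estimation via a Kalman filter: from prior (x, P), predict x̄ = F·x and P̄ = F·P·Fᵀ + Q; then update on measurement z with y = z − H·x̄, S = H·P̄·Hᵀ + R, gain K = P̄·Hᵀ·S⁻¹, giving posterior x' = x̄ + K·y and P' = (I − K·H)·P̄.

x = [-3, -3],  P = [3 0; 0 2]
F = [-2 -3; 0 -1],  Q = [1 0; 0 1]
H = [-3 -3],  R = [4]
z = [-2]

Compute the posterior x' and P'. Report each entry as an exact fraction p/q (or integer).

x̄ = F·x = [15, 3]
P̄ = F·P·Fᵀ + Q = [31 6; 6 3]
y = z − H·x̄ = [52]
S = H·P̄·Hᵀ + R = [418]
K = P̄·Hᵀ·S⁻¹ = [-111/418; -27/418]
x' = x̄ + K·y = [249/209, -75/209]
P' = (I − K·H)·P̄ = [637/418 -489/418; -489/418 525/418]

x' = [249/209, -75/209]
P' = [637/418 -489/418; -489/418 525/418]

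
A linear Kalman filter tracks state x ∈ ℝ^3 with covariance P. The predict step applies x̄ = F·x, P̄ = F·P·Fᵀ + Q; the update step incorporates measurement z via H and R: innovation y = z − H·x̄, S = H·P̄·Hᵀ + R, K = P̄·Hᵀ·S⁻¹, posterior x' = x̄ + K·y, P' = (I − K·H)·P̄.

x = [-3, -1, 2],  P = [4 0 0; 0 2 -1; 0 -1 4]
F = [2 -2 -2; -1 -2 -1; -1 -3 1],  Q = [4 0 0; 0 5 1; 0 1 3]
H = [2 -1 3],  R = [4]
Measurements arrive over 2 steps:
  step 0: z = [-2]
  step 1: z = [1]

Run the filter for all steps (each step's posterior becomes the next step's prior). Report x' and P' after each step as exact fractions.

step 0: x' = [-1377/152, 751/304, 1893/304], P' = [2207/76 -225/152 -2987/152; -225/152 4639/304 1877/304; -2987/152 1877/304 4711/304]
step 1: x' = [-12356756/630415, 3912883/630415, 9733506/630415], P' = [136560844/630415 -34091232/630415 -102115384/630415; -34091232/630415 14587301/630415 27740907/630415; -102115384/630415 27740907/630415 77461249/630415]

step 0: x̄ = F·x = [-8, 3, 8]
step 0: P̄ = F·P·Fᵀ + Q = [36 2 -8; 2 17 12; -8 12 35]
step 0: y = z − H·x̄ = [-7]
step 0: S = H·P̄·Hᵀ + R = [304]
step 0: K = P̄·Hᵀ·S⁻¹ = [23/152; 23/304; 77/304]
step 0: x' = x̄ + K·y = [-1377/152, 751/304, 1893/304]
step 0: P' = (I − K·H)·P̄ = [2207/76 -225/152 -2987/152; -225/152 4639/304 1877/304; -2987/152 1877/304 4711/304]
step 1: x̄ = F·x = [-2699/76, -641/304, 63/8]
step 1: P̄ = F·P·Fᵀ + Q = [8771/19 5621/76 -91/2; 5621/76 27375/304 839/8; -91/2 839/8 713/4]
step 1: y = z − H·x̄ = [14073/304]
step 1: S = H·P̄·Hᵀ + R = [630415/304]
step 1: K = P̄·Hᵀ·S⁻¹ = [216692/630415; 113239/630415; 103018/630415]
step 1: x' = x̄ + K·y = [-12356756/630415, 3912883/630415, 9733506/630415]
step 1: P' = (I − K·H)·P̄ = [136560844/630415 -34091232/630415 -102115384/630415; -34091232/630415 14587301/630415 27740907/630415; -102115384/630415 27740907/630415 77461249/630415]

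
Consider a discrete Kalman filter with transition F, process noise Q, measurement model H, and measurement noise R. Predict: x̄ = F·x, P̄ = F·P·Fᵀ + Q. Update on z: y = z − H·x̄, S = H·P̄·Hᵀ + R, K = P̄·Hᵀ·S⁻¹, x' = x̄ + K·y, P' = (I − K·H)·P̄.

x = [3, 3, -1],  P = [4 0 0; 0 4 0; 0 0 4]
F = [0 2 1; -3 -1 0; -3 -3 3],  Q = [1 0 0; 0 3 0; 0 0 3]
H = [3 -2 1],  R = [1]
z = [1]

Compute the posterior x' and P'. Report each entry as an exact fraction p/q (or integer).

x̄ = F·x = [5, -12, -21]
P̄ = F·P·Fᵀ + Q = [21 -8 -12; -8 43 48; -12 48 111]
y = z − H·x̄ = [-17]
S = H·P̄·Hᵀ + R = [305]
K = P̄·Hᵀ·S⁻¹ = [67/305; -62/305; -21/305]
x' = x̄ + K·y = [386/305, -2606/305, -6048/305]
P' = (I − K·H)·P̄ = [1916/305 1714/305 -2253/305; 1714/305 9271/305 13338/305; -2253/305 13338/305 33414/305]

x' = [386/305, -2606/305, -6048/305]
P' = [1916/305 1714/305 -2253/305; 1714/305 9271/305 13338/305; -2253/305 13338/305 33414/305]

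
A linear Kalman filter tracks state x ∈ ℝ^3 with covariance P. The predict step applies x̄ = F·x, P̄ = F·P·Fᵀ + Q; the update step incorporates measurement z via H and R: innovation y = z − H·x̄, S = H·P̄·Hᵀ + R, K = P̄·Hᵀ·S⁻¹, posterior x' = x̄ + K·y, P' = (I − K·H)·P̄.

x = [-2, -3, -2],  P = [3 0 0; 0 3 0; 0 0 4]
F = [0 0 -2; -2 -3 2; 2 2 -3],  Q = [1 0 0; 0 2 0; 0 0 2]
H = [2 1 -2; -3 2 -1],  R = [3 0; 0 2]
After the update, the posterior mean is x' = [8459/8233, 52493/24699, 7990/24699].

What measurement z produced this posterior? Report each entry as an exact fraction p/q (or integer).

z = [3, 1]

x̄ = F·x = [4, 9, -4]
P̄ = F·P·Fᵀ + Q = [17 -16 24; -16 57 -54; 24 -54 62]
S = H·P̄·Hᵀ + R = [336 486; 486 997]
K = P̄·Hᵀ·S⁻¹ = [1841/8233 -1781/8233; 27625/98796 1323/16466; -5999/49398 -1511/8233]
x' − x̄ = [-24473/8233, -169798/24699, 106786/24699] = K·y
y = (KᵀK)⁻¹·Kᵀ·(x' − x̄) = [-22, -9]
z = y + H·x̄ = [-22, -9] + [25, 10] = [3, 1]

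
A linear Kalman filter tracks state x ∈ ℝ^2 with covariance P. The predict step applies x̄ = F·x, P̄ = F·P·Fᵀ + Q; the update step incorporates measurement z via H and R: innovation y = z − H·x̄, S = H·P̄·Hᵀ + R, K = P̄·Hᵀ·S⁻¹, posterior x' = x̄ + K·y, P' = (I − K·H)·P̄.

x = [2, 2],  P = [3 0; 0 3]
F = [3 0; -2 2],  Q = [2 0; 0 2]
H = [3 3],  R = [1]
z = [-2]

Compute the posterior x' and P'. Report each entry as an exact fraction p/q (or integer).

x̄ = F·x = [6, 0]
P̄ = F·P·Fᵀ + Q = [29 -18; -18 26]
y = z − H·x̄ = [-20]
S = H·P̄·Hᵀ + R = [172]
K = P̄·Hᵀ·S⁻¹ = [33/172; 6/43]
x' = x̄ + K·y = [93/43, -120/43]
P' = (I − K·H)·P̄ = [3899/172 -972/43; -972/43 974/43]

x' = [93/43, -120/43]
P' = [3899/172 -972/43; -972/43 974/43]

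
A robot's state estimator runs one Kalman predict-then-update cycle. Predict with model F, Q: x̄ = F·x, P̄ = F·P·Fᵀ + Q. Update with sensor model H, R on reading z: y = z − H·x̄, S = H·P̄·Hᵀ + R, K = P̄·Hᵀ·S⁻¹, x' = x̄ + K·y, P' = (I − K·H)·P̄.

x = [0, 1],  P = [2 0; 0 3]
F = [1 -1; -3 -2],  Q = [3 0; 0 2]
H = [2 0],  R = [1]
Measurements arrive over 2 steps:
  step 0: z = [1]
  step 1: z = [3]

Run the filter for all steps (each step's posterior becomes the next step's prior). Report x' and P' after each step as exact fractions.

step 0: x' = [5/11, -2], P' = [8/33 0; 0 32]
step 1: x' = [7059/4685, 4379/4685], P' = [1163/4685 2088/4685; 2088/4685 90818/4685]

step 0: x̄ = F·x = [-1, -2]
step 0: P̄ = F·P·Fᵀ + Q = [8 0; 0 32]
step 0: y = z − H·x̄ = [3]
step 0: S = H·P̄·Hᵀ + R = [33]
step 0: K = P̄·Hᵀ·S⁻¹ = [16/33; 0]
step 0: x' = x̄ + K·y = [5/11, -2]
step 0: P' = (I − K·H)·P̄ = [8/33 0; 0 32]
step 1: x̄ = F·x = [27/11, 29/11]
step 1: P̄ = F·P·Fᵀ + Q = [1163/33 696/11; 696/11 1454/11]
step 1: y = z − H·x̄ = [-21/11]
step 1: S = H·P̄·Hᵀ + R = [4685/33]
step 1: K = P̄·Hᵀ·S⁻¹ = [2326/4685; 4176/4685]
step 1: x' = x̄ + K·y = [7059/4685, 4379/4685]
step 1: P' = (I − K·H)·P̄ = [1163/4685 2088/4685; 2088/4685 90818/4685]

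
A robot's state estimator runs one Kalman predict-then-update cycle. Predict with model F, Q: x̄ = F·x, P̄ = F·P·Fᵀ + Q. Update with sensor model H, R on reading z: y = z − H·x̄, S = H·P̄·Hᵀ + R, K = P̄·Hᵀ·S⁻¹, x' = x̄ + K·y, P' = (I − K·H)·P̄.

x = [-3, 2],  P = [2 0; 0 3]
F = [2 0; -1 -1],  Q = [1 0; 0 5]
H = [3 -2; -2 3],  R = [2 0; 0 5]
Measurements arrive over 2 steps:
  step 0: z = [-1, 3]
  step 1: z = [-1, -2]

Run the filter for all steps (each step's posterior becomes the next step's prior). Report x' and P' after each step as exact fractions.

step 0: x' = [-2063/3053, -159/3053], P' = [2902/3053 3068/3053; 3068/3053 4022/3053]
step 1: x' = [-766729/853333, -2528164/2559999], P' = [590160/853333 605375/853333; 605375/853333 5017475/5119998]

step 0: x̄ = F·x = [-6, 1]
step 0: P̄ = F·P·Fᵀ + Q = [9 -4; -4 10]
step 0: y = z − H·x̄ = [19, -12]
step 0: S = H·P̄·Hᵀ + R = [171 -166; -166 179]
step 0: K = P̄·Hᵀ·S⁻¹ = [1285/3053 680/3053; 580/3053 1186/3053]
step 0: x' = x̄ + K·y = [-2063/3053, -159/3053]
step 0: P' = (I − K·H)·P̄ = [2902/3053 3068/3053; 3068/3053 4022/3053]
step 1: x̄ = F·x = [-4126/3053, 2222/3053]
step 1: P̄ = F·P·Fᵀ + Q = [14661/3053 -11940/3053; -11940/3053 28325/3053]
step 1: y = z − H·x̄ = [13769/3053, -21024/3053]
step 1: S = H·P̄·Hᵀ + R = [394635/3053 -413136/3053; -413136/3053 472114/3053]
step 1: K = P̄·Hᵀ·S⁻¹ = [279865/853333 127161/853333; 215450/2559999 519195/1706666]
step 1: x' = x̄ + K·y = [-766729/853333, -2528164/2559999]
step 1: P' = (I − K·H)·P̄ = [590160/853333 605375/853333; 605375/853333 5017475/5119998]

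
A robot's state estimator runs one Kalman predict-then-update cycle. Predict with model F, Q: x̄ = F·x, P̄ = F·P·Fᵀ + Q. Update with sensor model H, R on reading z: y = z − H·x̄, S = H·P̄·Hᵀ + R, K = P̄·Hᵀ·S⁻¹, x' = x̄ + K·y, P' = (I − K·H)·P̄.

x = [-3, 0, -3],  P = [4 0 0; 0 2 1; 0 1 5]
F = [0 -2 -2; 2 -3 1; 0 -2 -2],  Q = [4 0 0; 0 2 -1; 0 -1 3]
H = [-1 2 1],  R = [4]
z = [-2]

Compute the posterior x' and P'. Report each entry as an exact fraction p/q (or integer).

x̄ = F·x = [6, -9, 6]
P̄ = F·P·Fᵀ + Q = [40 6 36; 6 35 5; 36 5 39]
y = z − H·x̄ = [16]
S = H·P̄·Hᵀ + R = [147]
K = P̄·Hᵀ·S⁻¹ = [8/147; 23/49; 13/147]
x' = x̄ + K·y = [1010/147, -73/49, 1090/147]
P' = (I − K·H)·P̄ = [5816/147 110/49 5188/147; 110/49 128/49 -54/49; 5188/147 -54/49 5564/147]

x' = [1010/147, -73/49, 1090/147]
P' = [5816/147 110/49 5188/147; 110/49 128/49 -54/49; 5188/147 -54/49 5564/147]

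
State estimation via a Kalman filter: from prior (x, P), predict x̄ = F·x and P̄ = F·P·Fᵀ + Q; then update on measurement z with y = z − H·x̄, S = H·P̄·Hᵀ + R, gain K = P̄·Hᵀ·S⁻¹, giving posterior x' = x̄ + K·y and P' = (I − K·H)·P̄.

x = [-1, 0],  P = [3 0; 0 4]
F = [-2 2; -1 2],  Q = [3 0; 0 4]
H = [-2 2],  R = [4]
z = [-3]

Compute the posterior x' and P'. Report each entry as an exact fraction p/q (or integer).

x' = [53/22, 21/22]
P' = [260/11 251/11; 251/11 252/11]

x̄ = F·x = [2, 1]
P̄ = F·P·Fᵀ + Q = [31 22; 22 23]
y = z − H·x̄ = [-1]
S = H·P̄·Hᵀ + R = [44]
K = P̄·Hᵀ·S⁻¹ = [-9/22; 1/22]
x' = x̄ + K·y = [53/22, 21/22]
P' = (I − K·H)·P̄ = [260/11 251/11; 251/11 252/11]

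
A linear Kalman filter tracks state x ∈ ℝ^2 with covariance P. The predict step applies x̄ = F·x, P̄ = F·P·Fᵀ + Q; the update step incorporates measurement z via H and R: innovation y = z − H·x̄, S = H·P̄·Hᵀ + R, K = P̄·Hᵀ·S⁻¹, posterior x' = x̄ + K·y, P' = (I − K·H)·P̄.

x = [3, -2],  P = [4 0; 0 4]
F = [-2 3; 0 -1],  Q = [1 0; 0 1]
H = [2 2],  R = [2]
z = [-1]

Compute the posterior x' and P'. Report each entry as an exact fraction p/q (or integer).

x' = [-49/69, 5/69]
P' = [295/69 -254/69; -254/69 247/69]

x̄ = F·x = [-12, 2]
P̄ = F·P·Fᵀ + Q = [53 -12; -12 5]
y = z − H·x̄ = [19]
S = H·P̄·Hᵀ + R = [138]
K = P̄·Hᵀ·S⁻¹ = [41/69; -7/69]
x' = x̄ + K·y = [-49/69, 5/69]
P' = (I − K·H)·P̄ = [295/69 -254/69; -254/69 247/69]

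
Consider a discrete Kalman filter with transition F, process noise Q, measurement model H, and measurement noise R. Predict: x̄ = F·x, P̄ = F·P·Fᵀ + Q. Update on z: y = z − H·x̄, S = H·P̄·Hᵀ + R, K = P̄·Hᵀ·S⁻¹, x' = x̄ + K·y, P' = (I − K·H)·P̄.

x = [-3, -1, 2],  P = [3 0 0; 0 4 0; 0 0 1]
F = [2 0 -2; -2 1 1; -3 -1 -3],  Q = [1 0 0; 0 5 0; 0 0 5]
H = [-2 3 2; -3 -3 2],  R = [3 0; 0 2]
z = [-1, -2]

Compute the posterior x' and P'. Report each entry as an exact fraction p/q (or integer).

x' = [-749175/187069, 159777/187069, -1067411/187069]
P' = [953568/187069 -168424/187069 1174431/187069; -168424/187069 55386/187069 -199783/187069; 1174431/187069 -199783/187069 1504395/187069]

x̄ = F·x = [-10, 7, 4]
P̄ = F·P·Fᵀ + Q = [17 -14 -12; -14 22 11; -12 11 45]
y = z − H·x̄ = [-50, -19]
S = H·P̄·Hᵀ + R = [845 246; 246 293]
K = P̄·Hᵀ·S⁻¹ = [-21182/187069 -3285/187069; 34480/187069 -30226/187069; 20193/187069 42423/187069]
x' = x̄ + K·y = [-749175/187069, 159777/187069, -1067411/187069]
P' = (I − K·H)·P̄ = [953568/187069 -168424/187069 1174431/187069; -168424/187069 55386/187069 -199783/187069; 1174431/187069 -199783/187069 1504395/187069]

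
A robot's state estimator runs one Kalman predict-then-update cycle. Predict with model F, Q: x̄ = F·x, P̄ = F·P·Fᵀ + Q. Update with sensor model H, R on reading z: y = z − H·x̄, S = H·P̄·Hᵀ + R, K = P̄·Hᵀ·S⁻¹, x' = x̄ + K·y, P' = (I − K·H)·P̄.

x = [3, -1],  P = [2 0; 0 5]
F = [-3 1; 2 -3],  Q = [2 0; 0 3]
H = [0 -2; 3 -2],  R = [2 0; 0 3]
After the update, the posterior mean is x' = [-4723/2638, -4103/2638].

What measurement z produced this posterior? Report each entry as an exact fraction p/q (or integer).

x̄ = F·x = [-10, 9]
P̄ = F·P·Fᵀ + Q = [25 -27; -27 56]
S = H·P̄·Hᵀ + R = [226 386; 386 776]
K = P̄·Hᵀ·S⁻¹ = [-789/2638 831/2638; -6207/13190 -193/13190]
x' − x̄ = [21657/2638, -27845/2638] = K·y
y = (KᵀK)⁻¹·Kᵀ·(x' − x̄) = [21, 46]
z = y + H·x̄ = [21, 46] + [-18, -48] = [3, -2]

z = [3, -2]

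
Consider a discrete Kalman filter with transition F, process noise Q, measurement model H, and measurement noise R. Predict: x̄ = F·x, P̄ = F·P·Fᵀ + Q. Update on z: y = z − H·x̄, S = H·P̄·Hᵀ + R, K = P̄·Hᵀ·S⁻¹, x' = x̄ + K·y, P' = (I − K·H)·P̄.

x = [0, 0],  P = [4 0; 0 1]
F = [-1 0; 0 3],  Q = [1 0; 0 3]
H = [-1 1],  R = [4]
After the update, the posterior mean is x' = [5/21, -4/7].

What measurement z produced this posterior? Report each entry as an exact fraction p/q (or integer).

x̄ = F·x = [0, 0]
P̄ = F·P·Fᵀ + Q = [5 0; 0 12]
S = H·P̄·Hᵀ + R = [21]
K = P̄·Hᵀ·S⁻¹ = [-5/21; 4/7]
x' − x̄ = [5/21, -4/7] = K·y
y = (KᵀK)⁻¹·Kᵀ·(x' − x̄) = [-1]
z = y + H·x̄ = [-1] + [0] = [-1]

z = [-1]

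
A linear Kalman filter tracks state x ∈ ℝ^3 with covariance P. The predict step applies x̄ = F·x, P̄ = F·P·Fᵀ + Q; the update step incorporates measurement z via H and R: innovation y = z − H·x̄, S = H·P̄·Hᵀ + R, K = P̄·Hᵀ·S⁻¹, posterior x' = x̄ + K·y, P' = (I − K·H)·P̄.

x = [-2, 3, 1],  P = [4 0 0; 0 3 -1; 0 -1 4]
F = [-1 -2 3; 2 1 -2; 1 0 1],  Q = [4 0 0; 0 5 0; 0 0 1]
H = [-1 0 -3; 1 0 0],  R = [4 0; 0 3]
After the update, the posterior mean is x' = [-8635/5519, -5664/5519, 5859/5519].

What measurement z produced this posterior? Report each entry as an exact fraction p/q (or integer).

z = [-2, -2]

x̄ = F·x = [-1, -3, -1]
P̄ = F·P·Fᵀ + Q = [68 -45 10; -45 44 -1; 10 -1 9]
S = H·P̄·Hᵀ + R = [213 -98; -98 71]
K = P̄·Hᵀ·S⁻¹ = [-294/5519 4880/5519; -1002/5519 -4881/5519; -1647/5519 -1496/5519]
x' − x̄ = [-3116/5519, 10893/5519, 11378/5519] = K·y
y = (KᵀK)⁻¹·Kᵀ·(x' − x̄) = [-6, -1]
z = y + H·x̄ = [-6, -1] + [4, -1] = [-2, -2]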